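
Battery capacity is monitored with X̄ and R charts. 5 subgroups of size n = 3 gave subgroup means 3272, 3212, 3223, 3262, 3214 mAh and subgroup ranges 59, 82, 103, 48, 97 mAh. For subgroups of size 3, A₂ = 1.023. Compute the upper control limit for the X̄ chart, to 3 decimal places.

3316.189

X̄̄ = (3272 + 3212 + 3223 + 3262 + 3214) / 5 = 16183.0000 / 5 = 3236.6000
R̄ = (59 + 82 + 103 + 48 + 97) / 5 = 389.0000 / 5 = 77.8000
UCL = X̄̄ + A₂·R̄ = 3236.6000 + 1.023 × 77.8000 = 3316.1894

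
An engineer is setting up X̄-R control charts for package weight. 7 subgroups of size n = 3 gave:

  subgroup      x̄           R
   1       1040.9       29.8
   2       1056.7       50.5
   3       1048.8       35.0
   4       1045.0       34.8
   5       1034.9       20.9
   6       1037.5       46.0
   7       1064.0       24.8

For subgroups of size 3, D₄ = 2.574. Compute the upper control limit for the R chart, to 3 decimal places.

R̄ = (29.8 + 50.5 + 35.0 + 34.8 + 20.9 + 46.0 + 24.8) / 7 = 241.8000 / 7 = 34.5429
UCL_R = D₄·R̄ = 2.574 × 34.5429 = 88.9133

88.913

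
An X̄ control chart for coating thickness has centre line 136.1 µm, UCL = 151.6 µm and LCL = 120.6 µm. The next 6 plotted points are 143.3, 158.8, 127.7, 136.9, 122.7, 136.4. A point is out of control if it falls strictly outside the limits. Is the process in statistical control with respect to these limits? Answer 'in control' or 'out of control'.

Compare each point to [120.6, 151.6]: sample 2 = 158.8 > UCL.

out of control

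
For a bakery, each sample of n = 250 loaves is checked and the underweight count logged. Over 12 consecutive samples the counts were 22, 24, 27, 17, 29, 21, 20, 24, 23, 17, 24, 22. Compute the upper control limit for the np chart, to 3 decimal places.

36.075

p̄ = Σdᵢ / (k·n) = 270 / (12 × 250) = 0.09000
UCL = np̄ + 3·√(np̄(1−p̄)) = 22.5000 + 3 × √(22.5000×0.91000) = 22.5000 + 3 × 4.5249 = 36.0748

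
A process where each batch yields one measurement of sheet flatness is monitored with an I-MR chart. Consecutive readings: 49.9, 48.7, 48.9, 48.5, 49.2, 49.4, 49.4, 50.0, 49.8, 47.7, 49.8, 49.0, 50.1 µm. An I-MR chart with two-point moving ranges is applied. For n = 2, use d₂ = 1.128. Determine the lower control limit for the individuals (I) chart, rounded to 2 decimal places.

47.13

X̄ = (49.9 + 48.7 + 48.9 + 48.5 + 49.2 + 49.4 + 49.4 + 50.0 + 49.8 + 47.7 + 49.8 + 49.0 + 50.1) / 13 = 49.2615
Moving ranges: 1.2, 0.2, 0.4, 0.7, 0.2, 0.0, 0.6, 0.2, 2.1, 2.1, 0.8, 1.1; M̄R̄ = 9.6000 / 12 = 0.8000
LCL = X̄ − 3·M̄R̄/d₂ = 49.2615 − 3 × 0.8000 / 1.128 = 47.1339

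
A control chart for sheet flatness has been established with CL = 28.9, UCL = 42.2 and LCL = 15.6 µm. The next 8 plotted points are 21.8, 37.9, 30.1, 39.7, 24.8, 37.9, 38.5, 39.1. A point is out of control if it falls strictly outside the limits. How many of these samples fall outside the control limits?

0

All 8 points lie within [15.6, 42.2].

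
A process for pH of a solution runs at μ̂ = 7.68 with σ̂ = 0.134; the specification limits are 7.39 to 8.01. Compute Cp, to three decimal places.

Cp = (USL − LSL) / (6σ̂) = (8.01 − 7.39) / (6 × 0.134) = 0.6200 / 0.8040 = 0.7711

0.771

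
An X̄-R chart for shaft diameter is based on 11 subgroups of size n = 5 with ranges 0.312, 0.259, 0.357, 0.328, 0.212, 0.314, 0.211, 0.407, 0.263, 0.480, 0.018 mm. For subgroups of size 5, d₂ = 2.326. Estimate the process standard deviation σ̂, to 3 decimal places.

0.124

R̄ = (0.312 + 0.259 + 0.357 + 0.328 + 0.212 + 0.314 + 0.211 + 0.407 + 0.263 + 0.480 + 0.018) / 11 = 0.2874
σ̂ = R̄ / d₂ = 0.2874 / 2.326 = 0.1235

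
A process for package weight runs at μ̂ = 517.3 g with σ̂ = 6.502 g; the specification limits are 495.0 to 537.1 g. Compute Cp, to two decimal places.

Cp = (USL − LSL) / (6σ̂) = (537.1 − 495.0) / (6 × 6.502) = 42.1000 / 39.0120 = 1.0792

1.08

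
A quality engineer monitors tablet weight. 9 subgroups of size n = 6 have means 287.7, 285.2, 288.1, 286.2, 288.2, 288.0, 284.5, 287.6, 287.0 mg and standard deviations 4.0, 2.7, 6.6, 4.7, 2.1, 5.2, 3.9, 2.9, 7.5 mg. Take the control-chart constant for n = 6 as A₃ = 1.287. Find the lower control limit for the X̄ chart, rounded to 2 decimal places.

X̄̄ = (287.7 + 285.2 + 288.1 + 286.2 + 288.2 + 288.0 + 284.5 + 287.6 + 287.0) / 9 = 286.9444
s̄ = (4.0 + 2.7 + 6.6 + 4.7 + 2.1 + 5.2 + 3.9 + 2.9 + 7.5) / 9 = 4.4000
LCL = X̄̄ − A₃·s̄ = 286.9444 − 1.287 × 4.4000 = 281.2816

281.28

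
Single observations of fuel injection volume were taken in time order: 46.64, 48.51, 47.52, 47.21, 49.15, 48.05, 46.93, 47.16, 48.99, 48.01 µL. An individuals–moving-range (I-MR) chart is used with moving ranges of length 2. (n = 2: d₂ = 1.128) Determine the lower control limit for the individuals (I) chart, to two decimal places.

X̄ = (46.64 + 48.51 + 47.52 + 47.21 + 49.15 + 48.05 + 46.93 + 47.16 + 48.99 + 48.01) / 10 = 47.8170
Moving ranges: 1.87, 0.99, 0.31, 1.94, 1.10, 1.12, 0.23, 1.83, 0.98; M̄R̄ = 10.3700 / 9 = 1.1522
LCL = X̄ − 3·M̄R̄/d₂ = 47.8170 − 3 × 1.1522 / 1.128 = 44.7526

44.75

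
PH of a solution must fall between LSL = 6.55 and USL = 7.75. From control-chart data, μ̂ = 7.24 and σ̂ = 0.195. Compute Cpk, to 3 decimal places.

Cpu = (USL − μ̂) / (3σ̂) = (7.75 − 7.24) / (3 × 0.195) = 0.8718; Cpl = (μ̂ − LSL) / (3σ̂) = (7.24 − 6.55) / (3 × 0.195) = 1.1795; Cpk = min(Cpu, Cpl) = 0.8718

0.872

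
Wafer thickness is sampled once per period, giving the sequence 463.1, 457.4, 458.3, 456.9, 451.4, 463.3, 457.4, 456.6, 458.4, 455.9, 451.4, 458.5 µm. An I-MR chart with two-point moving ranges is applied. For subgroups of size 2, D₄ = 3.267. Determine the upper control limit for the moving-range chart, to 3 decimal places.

Moving ranges: 5.7, 0.9, 1.4, 5.5, 11.9, 5.9, 0.8, 1.8, 2.5, 4.5, 7.1; M̄R̄ = 48.0000 / 11 = 4.3636
UCL_MR = D₄·M̄R̄ = 3.267 × 4.3636 = 14.2560

14.256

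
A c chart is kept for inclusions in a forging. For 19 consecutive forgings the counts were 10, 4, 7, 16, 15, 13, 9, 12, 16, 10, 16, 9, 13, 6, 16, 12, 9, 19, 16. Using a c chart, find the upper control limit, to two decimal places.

22.39

c̄ = (10 + 4 + 7 + 16 + 15 + 13 + 9 + 12 + 16 + 10 + 16 + 9 + 13 + 6 + 16 + 12 + 9 + 19 + 16) / 19 = 228 / 19 = 12.0000
UCL = c̄ + 3√c̄ = 12.0000 + 3 × √12.0000 = 12.0000 + 3 × 3.4641 = 22.3923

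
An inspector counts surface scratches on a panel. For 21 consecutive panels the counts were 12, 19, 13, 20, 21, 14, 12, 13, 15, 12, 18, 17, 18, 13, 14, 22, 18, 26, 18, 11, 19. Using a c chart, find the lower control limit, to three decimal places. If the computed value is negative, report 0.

4.269

c̄ = (12 + 19 + 13 + 20 + 21 + 14 + 12 + 13 + 15 + 12 + 18 + 17 + 18 + 13 + 14 + 22 + 18 + 26 + 18 + 11 + 19) / 21 = 345 / 21 = 16.4286
LCL = c̄ − 3√c̄ = 16.4286 − 3 × 4.0532 = 4.2689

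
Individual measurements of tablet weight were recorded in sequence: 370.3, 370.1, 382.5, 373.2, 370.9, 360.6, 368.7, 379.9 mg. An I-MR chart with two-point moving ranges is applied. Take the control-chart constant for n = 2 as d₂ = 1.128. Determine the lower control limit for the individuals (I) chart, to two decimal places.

X̄ = (370.3 + 370.1 + 382.5 + 373.2 + 370.9 + 360.6 + 368.7 + 379.9) / 8 = 372.0250
Moving ranges: 0.2, 12.4, 9.3, 2.3, 10.3, 8.1, 11.2; M̄R̄ = 53.8000 / 7 = 7.6857
LCL = X̄ − 3·M̄R̄/d₂ = 372.0250 − 3 × 7.6857 / 1.128 = 351.5843

351.58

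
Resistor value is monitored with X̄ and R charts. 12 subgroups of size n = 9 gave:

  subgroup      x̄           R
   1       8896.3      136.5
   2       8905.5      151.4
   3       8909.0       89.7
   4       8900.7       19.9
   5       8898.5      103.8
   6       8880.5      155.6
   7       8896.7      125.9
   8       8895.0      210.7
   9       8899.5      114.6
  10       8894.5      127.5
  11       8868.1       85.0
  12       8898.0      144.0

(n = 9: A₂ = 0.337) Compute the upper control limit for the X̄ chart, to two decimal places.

X̄̄ = (8896.3 + 8905.5 + 8909.0 + 8900.7 + 8898.5 + 8880.5 + 8896.7 + 8895.0 + 8899.5 + 8894.5 + 8868.1 + 8898.0) / 12 = 106742.3000 / 12 = 8895.1917
R̄ = (136.5 + 151.4 + 89.7 + 19.9 + 103.8 + 155.6 + 125.9 + 210.7 + 114.6 + 127.5 + 85.0 + 144.0) / 12 = 1464.6000 / 12 = 122.0500
UCL = X̄̄ + A₂·R̄ = 8895.1917 + 0.337 × 122.0500 = 8936.3225

8936.32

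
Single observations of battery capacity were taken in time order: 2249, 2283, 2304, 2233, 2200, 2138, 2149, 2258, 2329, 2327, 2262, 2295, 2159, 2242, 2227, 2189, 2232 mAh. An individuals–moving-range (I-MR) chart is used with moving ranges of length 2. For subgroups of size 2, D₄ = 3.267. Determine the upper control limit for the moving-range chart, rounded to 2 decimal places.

168.86

Moving ranges: 34, 21, 71, 33, 62, 11, 109, 71, 2, 65, 33, 136, 83, 15, 38, 43; M̄R̄ = 827.0000 / 16 = 51.6875
UCL_MR = D₄·M̄R̄ = 3.267 × 51.6875 = 168.8631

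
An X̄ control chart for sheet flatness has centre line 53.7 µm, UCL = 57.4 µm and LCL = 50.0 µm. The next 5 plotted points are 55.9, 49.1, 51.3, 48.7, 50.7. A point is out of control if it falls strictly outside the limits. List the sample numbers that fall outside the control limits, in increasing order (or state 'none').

2, 4

Compare each point to [50.0, 57.4]: sample 2 = 49.1 < LCL; sample 4 = 48.7 < LCL.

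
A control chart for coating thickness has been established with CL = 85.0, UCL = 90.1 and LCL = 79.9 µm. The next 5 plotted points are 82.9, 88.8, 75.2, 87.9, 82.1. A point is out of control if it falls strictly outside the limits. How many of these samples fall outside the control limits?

Compare each point to [79.9, 90.1]: sample 3 = 75.2 < LCL.

1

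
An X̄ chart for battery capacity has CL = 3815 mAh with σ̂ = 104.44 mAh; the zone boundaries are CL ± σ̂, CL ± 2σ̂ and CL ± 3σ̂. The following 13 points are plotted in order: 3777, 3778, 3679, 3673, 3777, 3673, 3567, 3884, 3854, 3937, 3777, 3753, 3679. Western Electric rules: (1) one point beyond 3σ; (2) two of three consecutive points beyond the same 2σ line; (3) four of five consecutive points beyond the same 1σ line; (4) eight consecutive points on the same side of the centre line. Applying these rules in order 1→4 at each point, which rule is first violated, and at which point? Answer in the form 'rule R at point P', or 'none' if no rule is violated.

rule 3 at point 7

Zone of each point (C = within 1σ̂, B = 1σ̂–2σ̂, A = 2σ̂–3σ̂, * = beyond 3σ̂; sign = side of CL): 1:-C, 2:-C, 3:-B, 4:-B, 5:-C, 6:-B, 7:-A, 8:+C, 9:+C, 10:+B, 11:-C, 12:-C, 13:-B
Rule 3 (four of five consecutive points beyond the same 1σ limit) is satisfied at point 7.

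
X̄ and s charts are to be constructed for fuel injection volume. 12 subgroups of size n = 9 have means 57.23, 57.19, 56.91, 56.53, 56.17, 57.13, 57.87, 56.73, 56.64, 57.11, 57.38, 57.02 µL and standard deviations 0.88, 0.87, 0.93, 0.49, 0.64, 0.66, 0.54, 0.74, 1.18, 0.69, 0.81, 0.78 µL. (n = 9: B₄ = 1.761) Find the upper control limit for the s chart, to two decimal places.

s̄ = (0.88 + 0.87 + 0.93 + 0.49 + 0.64 + 0.66 + 0.54 + 0.74 + 1.18 + 0.69 + 0.81 + 0.78) / 12 = 0.7675
UCL_s = B₄·s̄ = 1.761 × 0.7675 = 1.3516

1.35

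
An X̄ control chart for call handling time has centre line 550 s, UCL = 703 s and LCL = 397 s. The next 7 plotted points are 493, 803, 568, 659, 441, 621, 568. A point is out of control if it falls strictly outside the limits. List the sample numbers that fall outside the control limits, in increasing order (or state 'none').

Compare each point to [397, 703]: sample 2 = 803 > UCL.

2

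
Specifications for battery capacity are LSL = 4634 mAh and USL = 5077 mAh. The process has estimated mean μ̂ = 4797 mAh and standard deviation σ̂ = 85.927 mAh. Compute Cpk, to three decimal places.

Cpu = (USL − μ̂) / (3σ̂) = (5077 − 4797) / (3 × 85.927) = 1.0862; Cpl = (μ̂ − LSL) / (3σ̂) = (4797 − 4634) / (3 × 85.927) = 0.6323; Cpk = min(Cpu, Cpl) = 0.6323

0.632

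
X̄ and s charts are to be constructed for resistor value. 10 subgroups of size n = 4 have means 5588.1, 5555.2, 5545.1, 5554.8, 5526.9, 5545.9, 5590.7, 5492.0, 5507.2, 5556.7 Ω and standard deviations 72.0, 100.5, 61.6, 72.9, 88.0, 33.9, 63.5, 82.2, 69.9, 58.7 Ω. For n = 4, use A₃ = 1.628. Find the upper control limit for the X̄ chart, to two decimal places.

X̄̄ = (5588.1 + 5555.2 + 5545.1 + 5554.8 + 5526.9 + 5545.9 + 5590.7 + 5492.0 + 5507.2 + 5556.7) / 10 = 5546.2600
s̄ = (72.0 + 100.5 + 61.6 + 72.9 + 88.0 + 33.9 + 63.5 + 82.2 + 69.9 + 58.7) / 10 = 70.3200
UCL = X̄̄ + A₃·s̄ = 5546.2600 + 1.628 × 70.3200 = 5660.7410

5660.74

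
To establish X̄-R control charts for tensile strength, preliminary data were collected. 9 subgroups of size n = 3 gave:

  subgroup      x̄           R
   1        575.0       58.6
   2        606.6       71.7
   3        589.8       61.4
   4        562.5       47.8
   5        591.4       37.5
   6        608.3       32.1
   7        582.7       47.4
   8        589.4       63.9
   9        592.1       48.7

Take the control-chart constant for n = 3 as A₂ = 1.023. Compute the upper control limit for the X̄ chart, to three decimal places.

X̄̄ = (575.0 + 606.6 + 589.8 + 562.5 + 591.4 + 608.3 + 582.7 + 589.4 + 592.1) / 9 = 5297.8000 / 9 = 588.6444
R̄ = (58.6 + 71.7 + 61.4 + 47.8 + 37.5 + 32.1 + 47.4 + 63.9 + 48.7) / 9 = 469.1000 / 9 = 52.1222
UCL = X̄̄ + A₂·R̄ = 588.6444 + 1.023 × 52.1222 = 641.9655

641.965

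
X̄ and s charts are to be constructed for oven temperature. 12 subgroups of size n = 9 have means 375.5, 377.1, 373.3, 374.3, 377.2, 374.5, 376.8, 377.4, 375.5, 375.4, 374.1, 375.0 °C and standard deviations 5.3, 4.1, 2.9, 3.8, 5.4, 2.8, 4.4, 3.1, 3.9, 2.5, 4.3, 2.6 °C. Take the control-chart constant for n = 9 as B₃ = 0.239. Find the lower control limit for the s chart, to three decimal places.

0.898

s̄ = (5.3 + 4.1 + 2.9 + 3.8 + 5.4 + 2.8 + 4.4 + 3.1 + 3.9 + 2.5 + 4.3 + 2.6) / 12 = 3.7583
LCL_s = B₃·s̄ = 0.239 × 3.7583 = 0.8982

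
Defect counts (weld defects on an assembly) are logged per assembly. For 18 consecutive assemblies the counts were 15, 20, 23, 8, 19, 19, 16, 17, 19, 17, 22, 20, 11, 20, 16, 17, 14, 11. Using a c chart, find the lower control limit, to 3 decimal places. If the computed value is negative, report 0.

4.560

c̄ = (15 + 20 + 23 + 8 + 19 + 19 + 16 + 17 + 19 + 17 + 22 + 20 + 11 + 20 + 16 + 17 + 14 + 11) / 18 = 304 / 18 = 16.8889
LCL = c̄ − 3√c̄ = 16.8889 − 3 × 4.1096 = 4.5601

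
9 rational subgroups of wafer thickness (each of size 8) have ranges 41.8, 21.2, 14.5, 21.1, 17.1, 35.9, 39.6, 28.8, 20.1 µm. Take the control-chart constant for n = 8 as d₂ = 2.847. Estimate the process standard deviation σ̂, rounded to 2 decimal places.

R̄ = (41.8 + 21.2 + 14.5 + 21.1 + 17.1 + 35.9 + 39.6 + 28.8 + 20.1) / 9 = 26.6778
σ̂ = R̄ / d₂ = 26.6778 / 2.847 = 9.3705

9.37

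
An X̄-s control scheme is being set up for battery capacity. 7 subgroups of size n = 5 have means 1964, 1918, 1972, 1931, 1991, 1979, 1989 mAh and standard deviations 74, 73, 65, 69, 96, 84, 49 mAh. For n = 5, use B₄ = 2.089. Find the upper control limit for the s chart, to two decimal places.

s̄ = (74 + 73 + 65 + 69 + 96 + 84 + 49) / 7 = 72.8571
UCL_s = B₄·s̄ = 2.089 × 72.8571 = 152.1986

152.20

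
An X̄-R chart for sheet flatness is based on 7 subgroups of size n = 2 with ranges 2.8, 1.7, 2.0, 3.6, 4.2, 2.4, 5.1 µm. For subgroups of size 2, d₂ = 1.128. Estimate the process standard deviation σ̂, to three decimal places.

2.761

R̄ = (2.8 + 1.7 + 2.0 + 3.6 + 4.2 + 2.4 + 5.1) / 7 = 3.1143
σ̂ = R̄ / d₂ = 3.1143 / 1.128 = 2.7609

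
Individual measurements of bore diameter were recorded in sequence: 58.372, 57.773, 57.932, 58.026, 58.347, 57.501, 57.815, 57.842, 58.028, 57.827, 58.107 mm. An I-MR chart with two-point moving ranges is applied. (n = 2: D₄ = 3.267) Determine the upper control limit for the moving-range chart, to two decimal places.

Moving ranges: 0.599, 0.159, 0.094, 0.321, 0.846, 0.314, 0.027, 0.186, 0.201, 0.280; M̄R̄ = 3.0270 / 10 = 0.3027
UCL_MR = D₄·M̄R̄ = 3.267 × 0.3027 = 0.9889

0.99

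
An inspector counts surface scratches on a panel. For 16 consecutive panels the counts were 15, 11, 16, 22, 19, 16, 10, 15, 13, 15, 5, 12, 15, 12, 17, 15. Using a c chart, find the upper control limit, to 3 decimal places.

c̄ = (15 + 11 + 16 + 22 + 19 + 16 + 10 + 15 + 13 + 15 + 5 + 12 + 15 + 12 + 17 + 15) / 16 = 228 / 16 = 14.2500
UCL = c̄ + 3√c̄ = 14.2500 + 3 × √14.2500 = 14.2500 + 3 × 3.7749 = 25.5748

25.575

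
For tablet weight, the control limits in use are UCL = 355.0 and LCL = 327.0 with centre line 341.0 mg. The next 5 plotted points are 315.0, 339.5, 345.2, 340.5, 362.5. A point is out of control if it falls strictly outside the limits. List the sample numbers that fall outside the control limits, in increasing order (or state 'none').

1, 5

Compare each point to [327.0, 355.0]: sample 1 = 315.0 < LCL; sample 5 = 362.5 > UCL.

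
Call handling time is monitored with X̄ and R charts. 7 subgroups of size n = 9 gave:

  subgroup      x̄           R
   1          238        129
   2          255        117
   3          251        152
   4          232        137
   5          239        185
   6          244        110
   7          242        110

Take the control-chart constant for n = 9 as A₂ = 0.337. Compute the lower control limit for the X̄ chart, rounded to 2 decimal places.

X̄̄ = (238 + 255 + 251 + 232 + 239 + 244 + 242) / 7 = 1701.0000 / 7 = 243.0000
R̄ = (129 + 117 + 152 + 137 + 185 + 110 + 110) / 7 = 940.0000 / 7 = 134.2857
LCL = X̄̄ − A₂·R̄ = 243.0000 − 0.337 × 134.2857 = 197.7457

197.75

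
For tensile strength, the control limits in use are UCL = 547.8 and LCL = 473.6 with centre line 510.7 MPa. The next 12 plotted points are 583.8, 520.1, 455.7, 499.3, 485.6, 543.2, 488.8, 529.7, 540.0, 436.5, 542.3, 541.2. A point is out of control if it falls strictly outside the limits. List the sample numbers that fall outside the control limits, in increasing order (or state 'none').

1, 3, 10

Compare each point to [473.6, 547.8]: sample 1 = 583.8 > UCL; sample 3 = 455.7 < LCL; sample 10 = 436.5 < LCL.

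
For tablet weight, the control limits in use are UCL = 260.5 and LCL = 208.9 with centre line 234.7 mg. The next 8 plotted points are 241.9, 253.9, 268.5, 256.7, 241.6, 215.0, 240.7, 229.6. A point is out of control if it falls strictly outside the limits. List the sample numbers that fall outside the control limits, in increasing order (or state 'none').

3

Compare each point to [208.9, 260.5]: sample 3 = 268.5 > UCL.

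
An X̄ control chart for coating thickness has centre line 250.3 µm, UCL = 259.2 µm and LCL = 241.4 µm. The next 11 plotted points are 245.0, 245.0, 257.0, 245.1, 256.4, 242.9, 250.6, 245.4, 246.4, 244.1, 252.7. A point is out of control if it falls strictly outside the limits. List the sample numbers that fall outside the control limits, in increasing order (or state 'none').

none

All 11 points lie within [241.4, 259.2].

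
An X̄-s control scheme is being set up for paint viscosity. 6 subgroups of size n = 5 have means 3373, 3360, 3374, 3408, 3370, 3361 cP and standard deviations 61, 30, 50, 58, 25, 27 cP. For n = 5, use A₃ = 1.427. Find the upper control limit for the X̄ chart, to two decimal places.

3434.03

X̄̄ = (3373 + 3360 + 3374 + 3408 + 3370 + 3361) / 6 = 3374.3333
s̄ = (61 + 30 + 50 + 58 + 25 + 27) / 6 = 41.8333
UCL = X̄̄ + A₃·s̄ = 3374.3333 + 1.427 × 41.8333 = 3434.0295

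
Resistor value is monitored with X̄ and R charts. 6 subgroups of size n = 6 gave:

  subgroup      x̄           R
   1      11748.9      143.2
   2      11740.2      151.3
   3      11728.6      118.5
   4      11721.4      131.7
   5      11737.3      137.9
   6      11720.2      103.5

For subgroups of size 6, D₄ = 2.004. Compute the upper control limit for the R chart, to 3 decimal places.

262.557

R̄ = (143.2 + 151.3 + 118.5 + 131.7 + 137.9 + 103.5) / 6 = 786.1000 / 6 = 131.0167
UCL_R = D₄·R̄ = 2.004 × 131.0167 = 262.5574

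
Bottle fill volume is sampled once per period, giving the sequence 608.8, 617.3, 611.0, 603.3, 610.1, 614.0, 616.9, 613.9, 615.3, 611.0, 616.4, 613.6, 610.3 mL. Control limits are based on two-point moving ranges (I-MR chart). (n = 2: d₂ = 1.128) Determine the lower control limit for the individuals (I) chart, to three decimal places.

599.976

X̄ = (608.8 + 617.3 + 611.0 + 603.3 + 610.1 + 614.0 + 616.9 + 613.9 + 615.3 + 611.0 + 616.4 + 613.6 + 610.3) / 13 = 612.4538
Moving ranges: 8.5, 6.3, 7.7, 6.8, 3.9, 2.9, 3.0, 1.4, 4.3, 5.4, 2.8, 3.3; M̄R̄ = 56.3000 / 12 = 4.6917
LCL = X̄ − 3·M̄R̄/d₂ = 612.4538 − 3 × 4.6917 / 1.128 = 599.9760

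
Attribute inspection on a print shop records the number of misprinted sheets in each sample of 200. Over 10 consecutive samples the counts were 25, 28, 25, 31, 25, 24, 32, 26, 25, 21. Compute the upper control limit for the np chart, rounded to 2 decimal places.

p̄ = Σdᵢ / (k·n) = 262 / (10 × 200) = 0.13100
UCL = np̄ + 3·√(np̄(1−p̄)) = 26.2000 + 3 × √(26.2000×0.86900) = 26.2000 + 3 × 4.7716 = 40.5147

40.51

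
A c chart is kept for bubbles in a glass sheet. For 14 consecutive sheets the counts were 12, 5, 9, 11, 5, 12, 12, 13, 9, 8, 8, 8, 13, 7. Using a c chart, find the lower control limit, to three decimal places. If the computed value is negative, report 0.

0.217

c̄ = (12 + 5 + 9 + 11 + 5 + 12 + 12 + 13 + 9 + 8 + 8 + 8 + 13 + 7) / 14 = 132 / 14 = 9.4286
LCL = c̄ − 3√c̄ = 9.4286 − 3 × 3.0706 = 0.2168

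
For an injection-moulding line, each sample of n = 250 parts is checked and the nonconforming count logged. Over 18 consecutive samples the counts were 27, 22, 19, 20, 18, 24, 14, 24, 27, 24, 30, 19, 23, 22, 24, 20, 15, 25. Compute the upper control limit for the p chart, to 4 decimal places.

0.1420

p̄ = Σdᵢ / (k·n) = 397 / (18 × 250) = 0.08822
UCL = p̄ + 3·√(p̄(1−p̄)/n) = 0.08822 + 3 × √(0.08822×0.91178/250) = 0.08822 + 3 × 0.01794 = 0.14203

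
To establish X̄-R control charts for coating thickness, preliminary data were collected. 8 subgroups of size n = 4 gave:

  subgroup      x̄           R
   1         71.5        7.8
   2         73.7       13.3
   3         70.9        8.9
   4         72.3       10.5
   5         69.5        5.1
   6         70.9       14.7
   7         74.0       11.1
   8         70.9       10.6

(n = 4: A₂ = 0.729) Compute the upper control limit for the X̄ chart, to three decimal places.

X̄̄ = (71.5 + 73.7 + 70.9 + 72.3 + 69.5 + 70.9 + 74.0 + 70.9) / 8 = 573.7000 / 8 = 71.7125
R̄ = (7.8 + 13.3 + 8.9 + 10.5 + 5.1 + 14.7 + 11.1 + 10.6) / 8 = 82.0000 / 8 = 10.2500
UCL = X̄̄ + A₂·R̄ = 71.7125 + 0.729 × 10.2500 = 79.1848

79.185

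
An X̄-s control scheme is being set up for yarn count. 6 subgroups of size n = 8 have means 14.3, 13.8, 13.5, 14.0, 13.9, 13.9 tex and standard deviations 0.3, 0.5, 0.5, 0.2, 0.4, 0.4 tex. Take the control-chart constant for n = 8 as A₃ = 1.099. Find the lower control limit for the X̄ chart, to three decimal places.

X̄̄ = (14.3 + 13.8 + 13.5 + 14.0 + 13.9 + 13.9) / 6 = 13.9000
s̄ = (0.3 + 0.5 + 0.5 + 0.2 + 0.4 + 0.4) / 6 = 0.3833
LCL = X̄̄ − A₃·s̄ = 13.9000 − 1.099 × 0.3833 = 13.4787

13.479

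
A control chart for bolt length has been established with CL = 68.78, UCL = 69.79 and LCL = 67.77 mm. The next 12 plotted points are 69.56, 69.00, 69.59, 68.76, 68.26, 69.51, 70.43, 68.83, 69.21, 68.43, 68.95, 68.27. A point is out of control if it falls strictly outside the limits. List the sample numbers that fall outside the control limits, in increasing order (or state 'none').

Compare each point to [67.77, 69.79]: sample 7 = 70.43 > UCL.

7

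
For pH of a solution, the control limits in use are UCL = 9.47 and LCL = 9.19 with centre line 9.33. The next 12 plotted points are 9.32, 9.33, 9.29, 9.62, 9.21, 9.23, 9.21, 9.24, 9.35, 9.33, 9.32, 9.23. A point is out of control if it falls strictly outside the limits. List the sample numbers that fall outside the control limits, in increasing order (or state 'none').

4

Compare each point to [9.19, 9.47]: sample 4 = 9.62 > UCL.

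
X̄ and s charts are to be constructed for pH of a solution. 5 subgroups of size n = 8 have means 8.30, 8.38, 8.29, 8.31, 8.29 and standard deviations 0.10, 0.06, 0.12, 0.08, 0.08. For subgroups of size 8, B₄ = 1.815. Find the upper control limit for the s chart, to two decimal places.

s̄ = (0.10 + 0.06 + 0.12 + 0.08 + 0.08) / 5 = 0.0880
UCL_s = B₄·s̄ = 1.815 × 0.0880 = 0.1597

0.16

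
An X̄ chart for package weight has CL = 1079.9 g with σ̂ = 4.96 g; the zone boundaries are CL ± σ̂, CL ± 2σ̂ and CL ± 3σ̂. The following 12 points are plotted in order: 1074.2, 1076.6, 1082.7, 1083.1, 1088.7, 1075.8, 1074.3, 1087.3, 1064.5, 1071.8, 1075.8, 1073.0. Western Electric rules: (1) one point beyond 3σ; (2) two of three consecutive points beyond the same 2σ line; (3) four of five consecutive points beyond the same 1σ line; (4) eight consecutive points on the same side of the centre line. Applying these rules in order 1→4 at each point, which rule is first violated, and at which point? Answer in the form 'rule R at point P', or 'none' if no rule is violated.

rule 1 at point 9

Zone of each point (C = within 1σ̂, B = 1σ̂–2σ̂, A = 2σ̂–3σ̂, * = beyond 3σ̂; sign = side of CL): 1:-B, 2:-C, 3:+C, 4:+C, 5:+B, 6:-C, 7:-B, 8:+B, 9:-*, 10:-B, 11:-C, 12:-B
Rule 1 (one point beyond the 3σ limits) is satisfied at point 9.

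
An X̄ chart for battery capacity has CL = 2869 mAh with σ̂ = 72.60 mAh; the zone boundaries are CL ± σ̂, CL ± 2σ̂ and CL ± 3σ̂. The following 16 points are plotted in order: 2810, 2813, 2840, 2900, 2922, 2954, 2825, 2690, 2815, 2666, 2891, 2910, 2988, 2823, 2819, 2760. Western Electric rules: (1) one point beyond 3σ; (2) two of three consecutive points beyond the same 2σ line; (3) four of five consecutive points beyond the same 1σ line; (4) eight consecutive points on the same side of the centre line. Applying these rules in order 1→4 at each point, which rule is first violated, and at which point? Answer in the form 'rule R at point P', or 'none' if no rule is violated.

Zone of each point (C = within 1σ̂, B = 1σ̂–2σ̂, A = 2σ̂–3σ̂, * = beyond 3σ̂; sign = side of CL): 1:-C, 2:-C, 3:-C, 4:+C, 5:+C, 6:+B, 7:-C, 8:-A, 9:-C, 10:-A, 11:+C, 12:+C, 13:+B, 14:-C, 15:-C, 16:-B
Rule 2 (two of three consecutive points beyond the same 2σ limit) is satisfied at point 10.

rule 2 at point 10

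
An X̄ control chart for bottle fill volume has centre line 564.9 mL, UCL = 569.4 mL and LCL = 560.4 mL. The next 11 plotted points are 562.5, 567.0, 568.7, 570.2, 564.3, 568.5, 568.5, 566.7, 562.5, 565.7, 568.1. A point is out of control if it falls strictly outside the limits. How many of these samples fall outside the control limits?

1

Compare each point to [560.4, 569.4]: sample 4 = 570.2 > UCL.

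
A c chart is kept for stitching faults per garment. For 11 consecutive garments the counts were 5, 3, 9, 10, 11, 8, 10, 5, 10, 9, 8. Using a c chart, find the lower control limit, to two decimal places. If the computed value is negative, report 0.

0.00

c̄ = (5 + 3 + 9 + 10 + 11 + 8 + 10 + 5 + 10 + 9 + 8) / 11 = 88 / 11 = 8.0000
LCL = c̄ − 3√c̄ = 8.0000 − 3 × 2.8284 = -0.4853 → 0 (cannot be negative)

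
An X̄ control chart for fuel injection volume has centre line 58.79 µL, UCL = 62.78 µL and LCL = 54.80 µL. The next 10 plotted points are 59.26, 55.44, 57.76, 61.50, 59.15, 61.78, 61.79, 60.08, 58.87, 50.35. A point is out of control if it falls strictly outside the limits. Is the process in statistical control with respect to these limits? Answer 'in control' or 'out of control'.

Compare each point to [54.80, 62.78]: sample 10 = 50.35 < LCL.

out of control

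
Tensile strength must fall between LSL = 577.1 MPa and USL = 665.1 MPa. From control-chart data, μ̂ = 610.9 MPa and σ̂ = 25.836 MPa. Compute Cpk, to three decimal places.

Cpu = (USL − μ̂) / (3σ̂) = (665.1 − 610.9) / (3 × 25.836) = 0.6993; Cpl = (μ̂ − LSL) / (3σ̂) = (610.9 − 577.1) / (3 × 25.836) = 0.4361; Cpk = min(Cpu, Cpl) = 0.4361

0.436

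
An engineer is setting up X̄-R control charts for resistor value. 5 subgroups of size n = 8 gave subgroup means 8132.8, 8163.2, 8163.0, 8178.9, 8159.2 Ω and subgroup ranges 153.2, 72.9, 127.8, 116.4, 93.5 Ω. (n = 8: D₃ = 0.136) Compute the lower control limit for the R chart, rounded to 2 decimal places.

R̄ = (153.2 + 72.9 + 127.8 + 116.4 + 93.5) / 5 = 563.8000 / 5 = 112.7600
LCL_R = D₃·R̄ = 0.136 × 112.7600 = 15.3354

15.34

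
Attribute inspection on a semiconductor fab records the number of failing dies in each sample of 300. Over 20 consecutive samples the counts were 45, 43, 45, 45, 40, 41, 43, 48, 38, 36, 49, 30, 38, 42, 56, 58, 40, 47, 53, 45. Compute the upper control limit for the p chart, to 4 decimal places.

0.2083

p̄ = Σdᵢ / (k·n) = 882 / (20 × 300) = 0.14700
UCL = p̄ + 3·√(p̄(1−p̄)/n) = 0.14700 + 3 × √(0.14700×0.85300/300) = 0.14700 + 3 × 0.02044 = 0.20833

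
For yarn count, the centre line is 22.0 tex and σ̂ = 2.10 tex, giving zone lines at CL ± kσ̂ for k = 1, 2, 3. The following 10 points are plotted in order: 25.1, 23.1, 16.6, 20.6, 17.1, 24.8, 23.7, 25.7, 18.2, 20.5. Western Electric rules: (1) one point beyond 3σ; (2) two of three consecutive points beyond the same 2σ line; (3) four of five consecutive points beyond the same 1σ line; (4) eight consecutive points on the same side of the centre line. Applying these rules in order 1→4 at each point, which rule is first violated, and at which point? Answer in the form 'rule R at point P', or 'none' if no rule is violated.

rule 2 at point 5

Zone of each point (C = within 1σ̂, B = 1σ̂–2σ̂, A = 2σ̂–3σ̂, * = beyond 3σ̂; sign = side of CL): 1:+B, 2:+C, 3:-A, 4:-C, 5:-A, 6:+B, 7:+C, 8:+B, 9:-B, 10:-C
Rule 2 (two of three consecutive points beyond the same 2σ limit) is satisfied at point 5.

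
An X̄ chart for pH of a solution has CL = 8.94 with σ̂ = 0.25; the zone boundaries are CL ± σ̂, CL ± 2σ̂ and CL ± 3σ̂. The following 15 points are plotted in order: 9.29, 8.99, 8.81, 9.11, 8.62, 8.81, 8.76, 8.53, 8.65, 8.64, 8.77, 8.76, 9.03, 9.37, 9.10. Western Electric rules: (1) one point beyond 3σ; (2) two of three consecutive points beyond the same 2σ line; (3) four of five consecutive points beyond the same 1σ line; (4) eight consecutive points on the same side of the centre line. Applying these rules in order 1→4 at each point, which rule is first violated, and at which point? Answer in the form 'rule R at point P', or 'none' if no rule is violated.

rule 4 at point 12

Zone of each point (C = within 1σ̂, B = 1σ̂–2σ̂, A = 2σ̂–3σ̂, * = beyond 3σ̂; sign = side of CL): 1:+B, 2:+C, 3:-C, 4:+C, 5:-B, 6:-C, 7:-C, 8:-B, 9:-B, 10:-B, 11:-C, 12:-C, 13:+C, 14:+B, 15:+C
Rule 4 (eight consecutive points on the same side of the centre line) is satisfied at point 12.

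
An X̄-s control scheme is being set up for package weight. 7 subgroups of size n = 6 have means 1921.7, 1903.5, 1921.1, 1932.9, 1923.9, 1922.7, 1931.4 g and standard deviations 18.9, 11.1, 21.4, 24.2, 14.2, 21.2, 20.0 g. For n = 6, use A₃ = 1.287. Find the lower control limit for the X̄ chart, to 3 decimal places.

X̄̄ = (1921.7 + 1903.5 + 1921.1 + 1932.9 + 1923.9 + 1922.7 + 1931.4) / 7 = 1922.4571
s̄ = (18.9 + 11.1 + 21.4 + 24.2 + 14.2 + 21.2 + 20.0) / 7 = 18.7143
LCL = X̄̄ − A₃·s̄ = 1922.4571 − 1.287 × 18.7143 = 1898.3719

1898.372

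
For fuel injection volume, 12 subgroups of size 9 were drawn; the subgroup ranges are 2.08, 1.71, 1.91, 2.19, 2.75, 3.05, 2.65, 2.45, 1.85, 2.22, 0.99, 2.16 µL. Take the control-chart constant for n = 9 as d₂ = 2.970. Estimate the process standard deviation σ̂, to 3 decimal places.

0.730

R̄ = (2.08 + 1.71 + 1.91 + 2.19 + 2.75 + 3.05 + 2.65 + 2.45 + 1.85 + 2.22 + 0.99 + 2.16) / 12 = 2.1675
σ̂ = R̄ / d₂ = 2.1675 / 2.970 = 0.7298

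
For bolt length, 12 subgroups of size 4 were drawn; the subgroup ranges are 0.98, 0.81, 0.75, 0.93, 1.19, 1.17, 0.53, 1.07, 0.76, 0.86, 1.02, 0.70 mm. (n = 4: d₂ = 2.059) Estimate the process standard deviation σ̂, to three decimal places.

0.436

R̄ = (0.98 + 0.81 + 0.75 + 0.93 + 1.19 + 1.17 + 0.53 + 1.07 + 0.76 + 0.86 + 1.02 + 0.70) / 12 = 0.8975
σ̂ = R̄ / d₂ = 0.8975 / 2.059 = 0.4359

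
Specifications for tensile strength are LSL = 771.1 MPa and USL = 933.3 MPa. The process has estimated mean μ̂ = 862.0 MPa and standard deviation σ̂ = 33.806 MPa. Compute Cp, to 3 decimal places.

Cp = (USL − LSL) / (6σ̂) = (933.3 − 771.1) / (6 × 33.806) = 162.2000 / 202.8360 = 0.7997

0.800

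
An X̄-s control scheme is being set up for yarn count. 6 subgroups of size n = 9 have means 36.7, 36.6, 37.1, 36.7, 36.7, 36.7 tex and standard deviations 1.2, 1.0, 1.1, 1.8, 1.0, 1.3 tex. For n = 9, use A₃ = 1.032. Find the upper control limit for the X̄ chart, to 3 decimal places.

38.023

X̄̄ = (36.7 + 36.6 + 37.1 + 36.7 + 36.7 + 36.7) / 6 = 36.7500
s̄ = (1.2 + 1.0 + 1.1 + 1.8 + 1.0 + 1.3) / 6 = 1.2333
UCL = X̄̄ + A₃·s̄ = 36.7500 + 1.032 × 1.2333 = 38.0228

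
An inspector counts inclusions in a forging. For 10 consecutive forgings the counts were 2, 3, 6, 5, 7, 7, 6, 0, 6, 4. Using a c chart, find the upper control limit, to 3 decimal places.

11.034

c̄ = (2 + 3 + 6 + 5 + 7 + 7 + 6 + 0 + 6 + 4) / 10 = 46 / 10 = 4.6000
UCL = c̄ + 3√c̄ = 4.6000 + 3 × √4.6000 = 4.6000 + 3 × 2.1448 = 11.0343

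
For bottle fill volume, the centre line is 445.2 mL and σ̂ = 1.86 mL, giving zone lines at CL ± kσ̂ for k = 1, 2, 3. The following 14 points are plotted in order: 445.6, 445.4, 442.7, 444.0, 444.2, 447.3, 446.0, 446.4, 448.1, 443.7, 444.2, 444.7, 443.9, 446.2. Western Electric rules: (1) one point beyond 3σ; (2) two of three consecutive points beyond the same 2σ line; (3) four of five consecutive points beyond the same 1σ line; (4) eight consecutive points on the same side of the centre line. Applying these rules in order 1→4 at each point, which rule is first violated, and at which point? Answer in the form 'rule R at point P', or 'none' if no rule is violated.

none

Zone of each point (C = within 1σ̂, B = 1σ̂–2σ̂, A = 2σ̂–3σ̂, * = beyond 3σ̂; sign = side of CL): 1:+C, 2:+C, 3:-B, 4:-C, 5:-C, 6:+B, 7:+C, 8:+C, 9:+B, 10:-C, 11:-C, 12:-C, 13:-C, 14:+C
No rule fires across all 14 points.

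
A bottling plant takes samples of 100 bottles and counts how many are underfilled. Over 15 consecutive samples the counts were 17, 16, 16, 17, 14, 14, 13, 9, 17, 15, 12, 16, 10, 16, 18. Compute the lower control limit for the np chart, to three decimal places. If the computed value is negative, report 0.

4.053

p̄ = Σdᵢ / (k·n) = 220 / (15 × 100) = 0.14667
LCL = np̄ − 3·√(np̄(1−p̄)) = 14.6667 − 3 × 3.5377 = 4.0535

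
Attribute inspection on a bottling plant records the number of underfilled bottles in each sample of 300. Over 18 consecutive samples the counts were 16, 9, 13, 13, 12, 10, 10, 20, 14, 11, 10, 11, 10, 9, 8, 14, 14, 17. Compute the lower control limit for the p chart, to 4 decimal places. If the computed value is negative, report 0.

0.0066

p̄ = Σdᵢ / (k·n) = 221 / (18 × 300) = 0.04093
LCL = p̄ − 3·√(p̄(1−p̄)/n) = 0.04093 − 3 × 0.01144 = 0.00661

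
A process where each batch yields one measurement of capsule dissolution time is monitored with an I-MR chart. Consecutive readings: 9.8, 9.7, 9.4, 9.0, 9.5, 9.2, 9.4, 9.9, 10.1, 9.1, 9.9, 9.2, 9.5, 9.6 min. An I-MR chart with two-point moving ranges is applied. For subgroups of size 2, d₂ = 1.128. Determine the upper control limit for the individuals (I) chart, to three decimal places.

10.626

X̄ = (9.8 + 9.7 + 9.4 + 9.0 + 9.5 + 9.2 + 9.4 + 9.9 + 10.1 + 9.1 + 9.9 + 9.2 + 9.5 + 9.6) / 14 = 9.5214
Moving ranges: 0.1, 0.3, 0.4, 0.5, 0.3, 0.2, 0.5, 0.2, 1.0, 0.8, 0.7, 0.3, 0.1; M̄R̄ = 5.4000 / 13 = 0.4154
UCL = X̄ + 3·M̄R̄/d₂ = 9.5214 + 3 × 0.4154 / 1.128 = 10.6262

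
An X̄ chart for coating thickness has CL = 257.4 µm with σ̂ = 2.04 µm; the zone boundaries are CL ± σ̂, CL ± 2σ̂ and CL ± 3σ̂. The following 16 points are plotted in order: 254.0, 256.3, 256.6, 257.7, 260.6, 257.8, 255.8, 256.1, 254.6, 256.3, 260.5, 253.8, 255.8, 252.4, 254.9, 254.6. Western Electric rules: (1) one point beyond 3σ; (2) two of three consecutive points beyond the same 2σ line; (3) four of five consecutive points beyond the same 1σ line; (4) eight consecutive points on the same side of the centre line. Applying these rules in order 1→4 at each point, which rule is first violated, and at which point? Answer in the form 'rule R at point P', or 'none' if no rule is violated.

rule 3 at point 16

Zone of each point (C = within 1σ̂, B = 1σ̂–2σ̂, A = 2σ̂–3σ̂, * = beyond 3σ̂; sign = side of CL): 1:-B, 2:-C, 3:-C, 4:+C, 5:+B, 6:+C, 7:-C, 8:-C, 9:-B, 10:-C, 11:+B, 12:-B, 13:-C, 14:-A, 15:-B, 16:-B
Rule 3 (four of five consecutive points beyond the same 1σ limit) is satisfied at point 16.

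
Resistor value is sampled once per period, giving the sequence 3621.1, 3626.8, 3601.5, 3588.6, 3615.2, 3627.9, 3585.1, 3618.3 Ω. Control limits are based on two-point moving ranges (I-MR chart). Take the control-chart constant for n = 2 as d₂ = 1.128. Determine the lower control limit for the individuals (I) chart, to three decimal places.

3550.076

X̄ = (3621.1 + 3626.8 + 3601.5 + 3588.6 + 3615.2 + 3627.9 + 3585.1 + 3618.3) / 8 = 3610.5625
Moving ranges: 5.7, 25.3, 12.9, 26.6, 12.7, 42.8, 33.2; M̄R̄ = 159.2000 / 7 = 22.7429
LCL = X̄ − 3·M̄R̄/d₂ = 3610.5625 − 3 × 22.7429 / 1.128 = 3550.0762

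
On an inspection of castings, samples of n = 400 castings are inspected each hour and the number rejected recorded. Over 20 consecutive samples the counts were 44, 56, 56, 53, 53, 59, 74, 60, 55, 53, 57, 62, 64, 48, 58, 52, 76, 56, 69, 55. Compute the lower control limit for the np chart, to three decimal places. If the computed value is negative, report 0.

p̄ = Σdᵢ / (k·n) = 1160 / (20 × 400) = 0.14500
LCL = np̄ − 3·√(np̄(1−p̄)) = 58.0000 − 3 × 7.0420 = 36.8739

36.874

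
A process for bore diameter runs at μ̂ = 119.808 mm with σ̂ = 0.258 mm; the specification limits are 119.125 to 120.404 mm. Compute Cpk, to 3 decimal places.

Cpu = (USL − μ̂) / (3σ̂) = (120.404 − 119.808) / (3 × 0.258) = 0.7700; Cpl = (μ̂ − LSL) / (3σ̂) = (119.808 − 119.125) / (3 × 0.258) = 0.8824; Cpk = min(Cpu, Cpl) = 0.7700

0.770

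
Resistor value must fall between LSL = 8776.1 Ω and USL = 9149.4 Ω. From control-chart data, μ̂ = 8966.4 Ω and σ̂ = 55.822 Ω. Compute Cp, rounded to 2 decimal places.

Cp = (USL − LSL) / (6σ̂) = (9149.4 − 8776.1) / (6 × 55.822) = 373.3000 / 334.9320 = 1.1146

1.11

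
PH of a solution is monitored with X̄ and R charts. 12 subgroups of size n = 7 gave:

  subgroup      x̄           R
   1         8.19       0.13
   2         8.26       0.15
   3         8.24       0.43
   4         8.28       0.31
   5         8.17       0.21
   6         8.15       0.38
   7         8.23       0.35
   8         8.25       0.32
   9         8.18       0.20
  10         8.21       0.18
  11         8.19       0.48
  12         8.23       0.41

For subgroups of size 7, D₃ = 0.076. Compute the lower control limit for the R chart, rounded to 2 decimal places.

0.02

R̄ = (0.13 + 0.15 + 0.43 + 0.31 + 0.21 + 0.38 + 0.35 + 0.32 + 0.20 + 0.18 + 0.48 + 0.41) / 12 = 3.5500 / 12 = 0.2958
LCL_R = D₃·R̄ = 0.076 × 0.2958 = 0.0225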